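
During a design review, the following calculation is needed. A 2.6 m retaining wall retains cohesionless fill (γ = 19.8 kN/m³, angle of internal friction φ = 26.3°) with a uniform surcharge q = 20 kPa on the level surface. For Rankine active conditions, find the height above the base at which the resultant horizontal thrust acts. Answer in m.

1.06 m

K_a = 0.3859.
Triangular part P₁ = ½K_aγH² = 25.83 at H/3 = 0.8667 m; rectangular part P₂ = K_a q H = 20.07 at H/2 = 1.300 m.
ȳ = (P₁·0.8667 + P₂·1.300)/(P₁+P₂) = 1.056 m.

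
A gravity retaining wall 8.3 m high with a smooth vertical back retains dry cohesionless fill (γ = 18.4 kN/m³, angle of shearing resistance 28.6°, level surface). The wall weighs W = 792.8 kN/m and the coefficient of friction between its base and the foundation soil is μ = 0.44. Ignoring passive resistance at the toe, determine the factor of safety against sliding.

1.56

K_a = tan²(45° − 28.6°/2) = 0.3525.
P_a = ½K_aγH² = 0.5×0.3525×18.4×8.3² = 223.4 kN/m, acting at H/3 = 2.767 m above the base.
FS_sliding = μW / P_a = 0.44×792.8 / 223.4 = 1.561.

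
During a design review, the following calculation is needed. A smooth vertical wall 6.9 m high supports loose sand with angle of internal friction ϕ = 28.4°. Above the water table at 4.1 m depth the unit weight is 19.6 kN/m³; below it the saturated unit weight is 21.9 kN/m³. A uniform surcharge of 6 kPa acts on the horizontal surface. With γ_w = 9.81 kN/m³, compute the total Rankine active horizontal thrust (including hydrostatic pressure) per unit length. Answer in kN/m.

K_a = tan²(45° − φ/2) = 0.3554.
γ' = 21.9 − 9.81 = 12.09 kN/m³. h₂ = H − d_w = 2.8 m.
σ'_h: at surface K_a·q = 2.132; at WT K_a(q+γd_w) = 30.69; at base K_a(q+γd_w+γ'h₂) = 42.72 kPa.
P₁ = ½(2.132+30.69)×4.1 = 67.28; P₂ = ½(30.69+42.72)×2.8 = 102.8; P_w = ½γ_w h₂² = 38.46.
Total = 67.28+102.8+38.46 = 208.5 kN/m.

209 kN/m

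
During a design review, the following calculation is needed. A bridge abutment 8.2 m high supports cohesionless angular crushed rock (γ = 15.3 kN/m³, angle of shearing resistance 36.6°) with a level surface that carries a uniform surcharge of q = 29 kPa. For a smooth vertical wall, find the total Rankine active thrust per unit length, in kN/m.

190 kN/m

K_a = tan²(45° − φ/2) = 0.2530.
Soil triangle: ½ K_a γ H² = 0.5×0.2530×15.3×8.2² = 130.1 kN/m.
Surcharge rectangle: K_a q H = 0.2530×29×8.2 = 60.15 kN/m.
Total = 130.1 + 60.15 = 190.3 kN/m.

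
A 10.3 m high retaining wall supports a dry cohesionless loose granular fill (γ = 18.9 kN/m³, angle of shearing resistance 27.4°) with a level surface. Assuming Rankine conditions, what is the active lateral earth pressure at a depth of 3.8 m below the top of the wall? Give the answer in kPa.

26.6 kPa

K_a = (1 − sin φ)/(1 + sin φ) = 0.3697.
σ_h = K_a γ z = 0.3697 × 18.9 × 3.8 = 26.55 kPa.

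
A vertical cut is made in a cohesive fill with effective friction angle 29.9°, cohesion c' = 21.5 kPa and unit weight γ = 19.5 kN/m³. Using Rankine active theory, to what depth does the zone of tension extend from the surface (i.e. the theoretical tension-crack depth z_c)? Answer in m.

K_a = tan²(45° − 29.9°/2) = 0.3347; √K_a = 0.5785.
The active pressure is zero where K_a γ z = 2c√K_a, so z_c = 2c/(γ√K_a) = 2×21.5/(19.5×0.5785) = 3.812 m.

3.81 m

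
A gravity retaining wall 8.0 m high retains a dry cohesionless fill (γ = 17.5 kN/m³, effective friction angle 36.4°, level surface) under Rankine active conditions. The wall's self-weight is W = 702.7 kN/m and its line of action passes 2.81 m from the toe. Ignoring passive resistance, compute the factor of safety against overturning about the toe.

5.18

K_a = tan²(45° − 36.4°/2) = 0.2552.
P_a = ½K_aγH² = 0.5×0.2552×17.5×8.0² = 142.9 kN/m, acting at H/3 = 2.667 m above the base.
Overturning moment M_o = P_a × H/3 = 142.9 × 2.667 = 381.0.
Resisting moment M_r = W × 2.81 = 702.7 × 2.81 = 1975.
FS_overturning = M_r/M_o = 1975/381.0 = 5.182.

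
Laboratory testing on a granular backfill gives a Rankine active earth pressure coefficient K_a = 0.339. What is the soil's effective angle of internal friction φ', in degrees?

29.6°

K_a = tan²(45° − φ/2) ⇒ 45° − φ/2 = arctan(√0.339) = 30.21°.
φ = 2(45° − 30.21°) = 29.58°.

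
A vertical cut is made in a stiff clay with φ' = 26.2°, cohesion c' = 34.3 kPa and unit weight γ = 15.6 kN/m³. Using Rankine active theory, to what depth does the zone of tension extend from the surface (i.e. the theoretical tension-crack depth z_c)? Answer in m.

7.06 m

K_a = tan²(45° − 26.2°/2) = 0.3874; √K_a = 0.6224.
The active pressure is zero where K_a γ z = 2c√K_a, so z_c = 2c/(γ√K_a) = 2×34.3/(15.6×0.6224) = 7.065 m.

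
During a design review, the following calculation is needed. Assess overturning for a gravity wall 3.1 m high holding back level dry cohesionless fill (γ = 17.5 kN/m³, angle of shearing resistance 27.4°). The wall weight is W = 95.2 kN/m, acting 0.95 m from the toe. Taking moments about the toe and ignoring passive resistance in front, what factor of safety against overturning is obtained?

K_a = tan²(45° − 27.4°/2) = 0.3697.
P_a = ½K_aγH² = 0.5×0.3697×17.5×3.1² = 31.09 kN/m, acting at H/3 = 1.033 m above the base.
Overturning moment M_o = P_a × H/3 = 31.09 × 1.033 = 32.12.
Resisting moment M_r = W × 0.95 = 95.2 × 0.95 = 90.44.
FS_overturning = M_r/M_o = 90.44/32.12 = 2.816.

2.82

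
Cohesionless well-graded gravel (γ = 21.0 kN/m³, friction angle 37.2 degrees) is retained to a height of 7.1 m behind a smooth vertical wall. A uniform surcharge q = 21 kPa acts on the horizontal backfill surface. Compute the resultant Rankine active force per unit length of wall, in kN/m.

K_a = tan²(45° − φ/2) = 0.2464.
Soil triangle: ½ K_a γ H² = 0.5×0.2464×21.0×7.1² = 130.4 kN/m.
Surcharge rectangle: K_a q H = 0.2464×21×7.1 = 36.74 kN/m.
Total = 130.4 + 36.74 = 167.2 kN/m.

167 kN/m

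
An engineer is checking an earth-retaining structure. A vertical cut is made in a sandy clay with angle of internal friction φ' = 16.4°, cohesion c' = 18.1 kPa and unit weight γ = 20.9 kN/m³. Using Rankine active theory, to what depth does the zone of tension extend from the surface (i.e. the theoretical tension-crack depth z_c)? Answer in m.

2.32 m

K_a = tan²(45° − 16.4°/2) = 0.5596; √K_a = 0.7481.
The active pressure is zero where K_a γ z = 2c√K_a, so z_c = 2c/(γ√K_a) = 2×18.1/(20.9×0.7481) = 2.315 m.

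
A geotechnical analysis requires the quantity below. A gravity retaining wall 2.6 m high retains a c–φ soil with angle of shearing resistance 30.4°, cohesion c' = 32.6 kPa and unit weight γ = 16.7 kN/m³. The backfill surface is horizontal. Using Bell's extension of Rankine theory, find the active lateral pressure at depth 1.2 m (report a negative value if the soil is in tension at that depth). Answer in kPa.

K_a = (1 − sin φ)/(1 + sin φ) = 0.3280.
σ_a = K_a γ z − 2c√K_a = 0.3280×16.7×1.2 − 2×32.6×0.5727 = -30.77 kPa.

-30.8 kPa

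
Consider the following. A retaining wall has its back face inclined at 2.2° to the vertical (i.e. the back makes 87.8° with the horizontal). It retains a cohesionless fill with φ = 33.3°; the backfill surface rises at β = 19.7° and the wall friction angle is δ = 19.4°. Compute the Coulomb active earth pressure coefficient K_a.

K_a = sin²(α+φ) / [sin²α · sin(α−δ) · (1 + √{sin(φ+δ)sin(φ−β) / (sin(α−δ)sin(α+β))})²].
With α = 87.8°, φ = 33.3°, δ = 19.4°, β = 19.7°: K_a = 0.3709.

0.371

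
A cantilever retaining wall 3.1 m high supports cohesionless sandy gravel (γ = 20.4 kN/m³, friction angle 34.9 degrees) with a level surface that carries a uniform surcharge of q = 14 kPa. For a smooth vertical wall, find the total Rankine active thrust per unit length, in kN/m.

38.5 kN/m

K_a = tan²(45° − φ/2) = 0.2721.
Soil triangle: ½ K_a γ H² = 0.5×0.2721×20.4×3.1² = 26.68 kN/m.
Surcharge rectangle: K_a q H = 0.2721×14×3.1 = 11.81 kN/m.
Total = 26.68 + 11.81 = 38.49 kN/m.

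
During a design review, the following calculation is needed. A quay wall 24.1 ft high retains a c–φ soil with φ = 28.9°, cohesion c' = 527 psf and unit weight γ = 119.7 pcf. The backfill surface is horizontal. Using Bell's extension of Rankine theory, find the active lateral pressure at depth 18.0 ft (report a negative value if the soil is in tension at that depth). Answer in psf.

K_a = (1 − sin φ)/(1 + sin φ) = 0.3484.
σ_a = K_a γ z − 2c√K_a = 0.3484×119.7×18.0 − 2×527×0.5902 = 128.5 psf.

128 psf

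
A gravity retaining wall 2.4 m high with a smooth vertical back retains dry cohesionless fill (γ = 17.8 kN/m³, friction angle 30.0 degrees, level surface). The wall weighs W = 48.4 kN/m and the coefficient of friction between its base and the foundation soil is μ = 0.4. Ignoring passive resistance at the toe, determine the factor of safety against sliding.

1.13

K_a = tan²(45° − 30.0°/2) = 0.3333.
P_a = ½K_aγH² = 0.5×0.3333×17.8×2.4² = 17.09 kN/m, acting at H/3 = 0.8000 m above the base.
FS_sliding = μW / P_a = 0.4×48.4 / 17.09 = 1.133.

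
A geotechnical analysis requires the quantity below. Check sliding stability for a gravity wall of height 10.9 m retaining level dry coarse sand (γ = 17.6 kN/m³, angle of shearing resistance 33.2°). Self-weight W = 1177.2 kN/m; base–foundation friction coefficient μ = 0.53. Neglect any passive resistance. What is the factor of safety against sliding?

2.04

K_a = tan²(45° − 33.2°/2) = 0.2924.
P_a = ½K_aγH² = 0.5×0.2924×17.6×10.9² = 305.7 kN/m, acting at H/3 = 3.633 m above the base.
FS_sliding = μW / P_a = 0.53×1177.2 / 305.7 = 2.041.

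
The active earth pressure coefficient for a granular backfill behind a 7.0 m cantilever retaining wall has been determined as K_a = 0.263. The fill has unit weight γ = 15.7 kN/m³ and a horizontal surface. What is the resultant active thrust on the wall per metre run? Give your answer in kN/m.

P = ½ K_a γ H² = 0.5 × 0.263 × 15.7 × 7.0² = 101.2 kN/m.

101 kN/m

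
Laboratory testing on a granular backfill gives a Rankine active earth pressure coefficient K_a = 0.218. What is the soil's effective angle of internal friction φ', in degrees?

39.9°

K_a = tan²(45° − φ/2) ⇒ 45° − φ/2 = arctan(√0.218) = 25.03°.
φ = 2(45° − 25.03°) = 39.94°.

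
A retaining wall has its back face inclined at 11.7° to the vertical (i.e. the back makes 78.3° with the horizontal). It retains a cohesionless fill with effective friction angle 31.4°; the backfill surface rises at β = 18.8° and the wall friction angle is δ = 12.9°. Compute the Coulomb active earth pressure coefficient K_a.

K_a = sin²(α+φ) / [sin²α · sin(α−δ) · (1 + √{sin(φ+δ)sin(φ−β) / (sin(α−δ)sin(α+β))})²].
With α = 78.3°, φ = 31.4°, δ = 12.9°, β = 18.8°: K_a = 0.5107.

0.511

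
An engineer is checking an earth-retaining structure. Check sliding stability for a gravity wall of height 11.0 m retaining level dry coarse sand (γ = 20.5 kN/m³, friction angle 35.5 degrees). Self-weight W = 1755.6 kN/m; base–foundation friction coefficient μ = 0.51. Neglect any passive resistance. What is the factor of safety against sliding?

K_a = tan²(45° − 35.5°/2) = 0.2653.
P_a = ½K_aγH² = 0.5×0.2653×20.5×11.0² = 329.0 kN/m, acting at H/3 = 3.667 m above the base.
FS_sliding = μW / P_a = 0.51×1755.6 / 329.0 = 2.722.

2.72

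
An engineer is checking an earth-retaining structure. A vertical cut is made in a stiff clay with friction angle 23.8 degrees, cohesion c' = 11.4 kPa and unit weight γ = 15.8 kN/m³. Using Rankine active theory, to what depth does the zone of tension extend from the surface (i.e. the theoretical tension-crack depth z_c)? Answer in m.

K_a = tan²(45° − 23.8°/2) = 0.4250; √K_a = 0.6519.
The active pressure is zero where K_a γ z = 2c√K_a, so z_c = 2c/(γ√K_a) = 2×11.4/(15.8×0.6519) = 2.214 m.

2.21 m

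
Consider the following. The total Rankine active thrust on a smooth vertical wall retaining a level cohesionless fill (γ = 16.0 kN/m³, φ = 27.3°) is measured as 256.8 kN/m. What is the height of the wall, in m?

9.30 m

K_a = 0.3711. P_a = ½ K_a γ H² ⇒ H = √(2P_a/(K_a γ)).
H = √(2×256.8/(0.3711×16.0)) = 9.300 m.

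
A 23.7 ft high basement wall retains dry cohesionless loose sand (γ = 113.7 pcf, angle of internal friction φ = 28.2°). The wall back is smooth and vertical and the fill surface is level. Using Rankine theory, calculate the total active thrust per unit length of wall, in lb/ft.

K_a = tan²(45° − φ/2) = 0.3582.
P_a = ½ K_a γ H² = 0.5 × 0.3582 × 113.7 × 23.7² = 11440 lb/ft.

11400 lb/ft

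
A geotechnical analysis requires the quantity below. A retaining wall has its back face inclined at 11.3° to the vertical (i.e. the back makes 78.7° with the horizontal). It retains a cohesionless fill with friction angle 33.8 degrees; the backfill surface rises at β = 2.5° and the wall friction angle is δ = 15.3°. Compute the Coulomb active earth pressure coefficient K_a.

0.357

K_a = sin²(α+φ) / [sin²α · sin(α−δ) · (1 + √{sin(φ+δ)sin(φ−β) / (sin(α−δ)sin(α+β))})²].
With α = 78.7°, φ = 33.8°, δ = 15.3°, β = 2.5°: K_a = 0.3574.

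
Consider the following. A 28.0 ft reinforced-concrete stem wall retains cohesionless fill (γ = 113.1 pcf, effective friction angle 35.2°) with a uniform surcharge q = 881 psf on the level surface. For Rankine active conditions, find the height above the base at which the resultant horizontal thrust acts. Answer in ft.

11.0 ft

K_a = 0.2687.
Triangular part P₁ = ½K_aγH² = 11910 at H/3 = 9.333 ft; rectangular part P₂ = K_a q H = 6628 at H/2 = 14.00 ft.
ȳ = (P₁·9.333 + P₂·14.00)/(P₁+P₂) = 11.00 ft.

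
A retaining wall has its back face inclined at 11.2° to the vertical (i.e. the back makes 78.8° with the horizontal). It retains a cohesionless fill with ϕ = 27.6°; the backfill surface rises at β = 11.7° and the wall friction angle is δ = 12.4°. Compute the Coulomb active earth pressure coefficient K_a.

K_a = sin²(α+φ) / [sin²α · sin(α−δ) · (1 + √{sin(φ+δ)sin(φ−β) / (sin(α−δ)sin(α+β))})²].
With α = 78.8°, φ = 27.6°, δ = 12.4°, β = 11.7°: K_a = 0.5044.

0.504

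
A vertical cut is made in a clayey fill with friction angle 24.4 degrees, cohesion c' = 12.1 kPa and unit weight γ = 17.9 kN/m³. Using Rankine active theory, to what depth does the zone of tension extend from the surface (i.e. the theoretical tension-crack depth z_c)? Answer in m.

2.10 m

K_a = tan²(45° − 24.4°/2) = 0.4153; √K_a = 0.6445.
The active pressure is zero where K_a γ z = 2c√K_a, so z_c = 2c/(γ√K_a) = 2×12.1/(17.9×0.6445) = 2.098 m.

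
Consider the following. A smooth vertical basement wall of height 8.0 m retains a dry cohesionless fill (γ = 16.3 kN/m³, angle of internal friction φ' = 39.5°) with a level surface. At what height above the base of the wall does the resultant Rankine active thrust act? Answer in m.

2.67 m

K_a = 0.2224.
The pressure distribution is triangular, so the resultant acts at H/3 above the base = 8.0/3 = 2.667 m.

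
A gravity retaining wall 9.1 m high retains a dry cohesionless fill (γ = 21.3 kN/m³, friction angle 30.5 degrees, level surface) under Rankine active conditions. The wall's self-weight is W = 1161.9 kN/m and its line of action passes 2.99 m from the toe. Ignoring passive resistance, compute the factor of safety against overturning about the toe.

3.98

K_a = tan²(45° − 30.5°/2) = 0.3267.
P_a = ½K_aγH² = 0.5×0.3267×21.3×9.1² = 288.1 kN/m, acting at H/3 = 3.033 m above the base.
Overturning moment M_o = P_a × H/3 = 288.1 × 3.033 = 873.9.
Resisting moment M_r = W × 2.99 = 1161.9 × 2.99 = 3474.
FS_overturning = M_r/M_o = 3474/873.9 = 3.975.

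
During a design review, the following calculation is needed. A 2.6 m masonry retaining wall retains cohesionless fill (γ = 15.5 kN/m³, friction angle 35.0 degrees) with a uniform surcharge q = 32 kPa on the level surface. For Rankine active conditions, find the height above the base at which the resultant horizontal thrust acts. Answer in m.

1.13 m

K_a = 0.2710.
Triangular part P₁ = ½K_aγH² = 14.20 at H/3 = 0.8667 m; rectangular part P₂ = K_a q H = 22.55 at H/2 = 1.300 m.
ȳ = (P₁·0.8667 + P₂·1.300)/(P₁+P₂) = 1.133 m.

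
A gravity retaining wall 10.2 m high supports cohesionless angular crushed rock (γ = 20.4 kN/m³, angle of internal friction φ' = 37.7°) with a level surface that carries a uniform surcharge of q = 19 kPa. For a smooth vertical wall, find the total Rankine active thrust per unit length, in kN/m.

303 kN/m

K_a = tan²(45° − φ/2) = 0.2411.
Soil triangle: ½ K_a γ H² = 0.5×0.2411×20.4×10.2² = 255.8 kN/m.
Surcharge rectangle: K_a q H = 0.2411×19×10.2 = 46.72 kN/m.
Total = 255.8 + 46.72 = 302.5 kN/m.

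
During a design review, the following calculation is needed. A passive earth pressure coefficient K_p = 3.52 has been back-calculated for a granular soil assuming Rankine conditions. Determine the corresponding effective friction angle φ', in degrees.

K_p = (1+sin φ)/(1−sin φ) ⇒ sin φ = (K_p − 1)/(K_p + 1) = 0.5575.
φ = arcsin(0.5575) = 33.88°.

33.9°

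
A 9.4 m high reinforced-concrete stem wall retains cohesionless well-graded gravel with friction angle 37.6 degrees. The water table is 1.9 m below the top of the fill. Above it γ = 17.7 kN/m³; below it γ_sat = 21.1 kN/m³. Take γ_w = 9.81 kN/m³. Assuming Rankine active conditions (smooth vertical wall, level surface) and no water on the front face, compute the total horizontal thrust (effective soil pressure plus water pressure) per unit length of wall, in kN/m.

K_a = tan²(45° − φ/2) = 0.2421.
γ' = 21.1 − 9.81 = 11.29 kN/m³. Depth below WT = 7.5 m.
σ'_h at WT = K_a γ d_w = 8.143 kPa; at base = 8.143 + K_a γ' × 7.5 = 28.64 kPa.
P₁ (0–1.9 m) = ½×8.143×1.9 = 7.735. P₂ (1.9–9.4 m) = ½(8.143+28.64)×7.5 = 138.0.
P_w = ½ γ_w h₂² = 0.5×9.81×7.5² = 275.9. Total = 7.735+138.0+275.9 = 421.6 kN/m.

422 kN/m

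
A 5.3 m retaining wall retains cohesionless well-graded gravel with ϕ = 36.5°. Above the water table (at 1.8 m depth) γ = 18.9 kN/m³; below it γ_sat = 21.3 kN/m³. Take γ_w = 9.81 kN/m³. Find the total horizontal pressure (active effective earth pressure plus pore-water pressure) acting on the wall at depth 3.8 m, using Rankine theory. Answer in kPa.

34.1 kPa

K_a = (1 − sin φ)/(1 + sin φ) = 0.2541.
γ' = 21.3 − 9.81 = 11.49 kN/m³.
Effective vertical stress at 3.8 m: σ'_v = 18.9×1.8 + 11.49×2.00 = 57.00 kPa.
σ'_h = K_a σ'_v = 0.2541 × 57.00 = 14.48 kPa; u = γ_w × 2.00 = 19.62 kPa.
Total σ_h = 14.48 + 19.62 = 34.10 kPa.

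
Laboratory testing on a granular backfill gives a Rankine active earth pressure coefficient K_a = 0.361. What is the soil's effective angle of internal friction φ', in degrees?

28.0°

K_a = tan²(45° − φ/2) ⇒ 45° − φ/2 = arctan(√0.361) = 31.00°.
φ = 2(45° − 31.00°) = 28.00°.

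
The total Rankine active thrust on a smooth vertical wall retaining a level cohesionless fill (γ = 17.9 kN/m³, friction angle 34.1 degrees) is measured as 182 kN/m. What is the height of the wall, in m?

K_a = 0.2815. P_a = ½ K_a γ H² ⇒ H = √(2P_a/(K_a γ)).
H = √(2×182/(0.2815×17.9)) = 8.499 m.

8.50 m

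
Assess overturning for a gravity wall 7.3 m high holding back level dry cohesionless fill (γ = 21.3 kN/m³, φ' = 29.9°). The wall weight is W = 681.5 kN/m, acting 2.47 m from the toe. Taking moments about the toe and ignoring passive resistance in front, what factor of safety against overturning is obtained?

K_a = tan²(45° − 29.9°/2) = 0.3347.
P_a = ½K_aγH² = 0.5×0.3347×21.3×7.3² = 189.9 kN/m, acting at H/3 = 2.433 m above the base.
Overturning moment M_o = P_a × H/3 = 189.9 × 2.433 = 462.2.
Resisting moment M_r = W × 2.47 = 681.5 × 2.47 = 1683.
FS_overturning = M_r/M_o = 1683/462.2 = 3.642.

3.64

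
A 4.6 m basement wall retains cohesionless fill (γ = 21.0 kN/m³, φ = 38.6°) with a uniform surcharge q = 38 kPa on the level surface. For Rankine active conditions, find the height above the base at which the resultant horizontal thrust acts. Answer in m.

1.87 m

K_a = 0.2316.
Triangular part P₁ = ½K_aγH² = 51.46 at H/3 = 1.533 m; rectangular part P₂ = K_a q H = 40.49 at H/2 = 2.300 m.
ȳ = (P₁·1.533 + P₂·2.300)/(P₁+P₂) = 1.871 m.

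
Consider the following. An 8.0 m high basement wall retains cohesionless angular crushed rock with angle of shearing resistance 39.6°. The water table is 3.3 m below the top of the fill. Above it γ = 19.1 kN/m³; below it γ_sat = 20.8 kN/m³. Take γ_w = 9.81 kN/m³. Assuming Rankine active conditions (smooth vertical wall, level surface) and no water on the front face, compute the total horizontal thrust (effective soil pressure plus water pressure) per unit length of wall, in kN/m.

K_a = tan²(45° − φ/2) = 0.2214.
γ' = 20.8 − 9.81 = 10.99 kN/m³. Depth below WT = 4.7 m.
σ'_h at WT = K_a γ d_w = 13.96 kPa; at base = 13.96 + K_a γ' × 4.7 = 25.39 kPa.
P₁ (0–3.3 m) = ½×13.96×3.3 = 23.03. P₂ (3.3–8.0 m) = ½(13.96+25.39)×4.7 = 92.48.
P_w = ½ γ_w h₂² = 0.5×9.81×4.7² = 108.4. Total = 23.03+92.48+108.4 = 223.9 kN/m.

224 kN/m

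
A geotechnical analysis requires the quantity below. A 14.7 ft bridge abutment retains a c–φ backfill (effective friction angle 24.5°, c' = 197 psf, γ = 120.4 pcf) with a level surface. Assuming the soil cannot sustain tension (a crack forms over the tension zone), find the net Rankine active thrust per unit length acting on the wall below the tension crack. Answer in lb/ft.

2300 lb/ft

K_a = 0.4137; √K_a = 0.6432.
Tension-crack depth z_c = 2c/(γ√K_a) = 2×197/(120.4×0.6432) = 5.088 ft.
σ_a at base = K_a γ H − 2c√K_a = 0.4137×120.4×14.7 − 2×197×0.6432 = 478.8 psf.
P_a = ½ × 478.8 × (H − z_c) = 0.5×478.8×9.612 = 2301 lb/ft.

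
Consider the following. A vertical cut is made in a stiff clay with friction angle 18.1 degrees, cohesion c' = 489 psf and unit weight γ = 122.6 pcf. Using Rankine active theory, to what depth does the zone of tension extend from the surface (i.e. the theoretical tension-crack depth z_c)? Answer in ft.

11.0 ft

K_a = tan²(45° − 18.1°/2) = 0.5259; √K_a = 0.7252.
The active pressure is zero where K_a γ z = 2c√K_a, so z_c = 2c/(γ√K_a) = 2×489/(122.6×0.7252) = 11.00 ft.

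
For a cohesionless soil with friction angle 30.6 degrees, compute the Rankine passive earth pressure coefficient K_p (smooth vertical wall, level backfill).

K_p = (1 + sin φ)/(1 − sin φ) = tan²(45° + 30.6°/2) = 3.074.

3.07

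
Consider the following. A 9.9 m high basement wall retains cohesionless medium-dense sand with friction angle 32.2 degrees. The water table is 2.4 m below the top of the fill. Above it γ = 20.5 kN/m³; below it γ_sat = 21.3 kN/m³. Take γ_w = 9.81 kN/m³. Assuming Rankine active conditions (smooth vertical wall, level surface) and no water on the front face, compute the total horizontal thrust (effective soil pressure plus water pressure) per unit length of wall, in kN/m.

K_a = tan²(45° − φ/2) = 0.3047.
γ' = 21.3 − 9.81 = 11.49 kN/m³. Depth below WT = 7.5 m.
σ'_h at WT = K_a γ d_w = 14.99 kPa; at base = 14.99 + K_a γ' × 7.5 = 41.25 kPa.
P₁ (0–2.4 m) = ½×14.99×2.4 = 17.99. P₂ (2.4–9.9 m) = ½(14.99+41.25)×7.5 = 210.9.
P_w = ½ γ_w h₂² = 0.5×9.81×7.5² = 275.9. Total = 17.99+210.9+275.9 = 504.8 kN/m.

505 kN/m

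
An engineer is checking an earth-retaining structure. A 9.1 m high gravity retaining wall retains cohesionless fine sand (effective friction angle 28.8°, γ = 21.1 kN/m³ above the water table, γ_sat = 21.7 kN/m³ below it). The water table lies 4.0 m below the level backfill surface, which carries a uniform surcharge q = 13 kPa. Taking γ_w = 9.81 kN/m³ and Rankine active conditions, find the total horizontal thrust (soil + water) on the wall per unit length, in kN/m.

433 kN/m

K_a = tan²(45° − φ/2) = 0.3498.
γ' = 21.7 − 9.81 = 11.89 kN/m³. h₂ = H − d_w = 5.1 m.
σ'_h: at surface K_a·q = 4.547; at WT K_a(q+γd_w) = 34.07; at base K_a(q+γd_w+γ'h₂) = 55.27 kPa.
P₁ = ½(4.547+34.07)×4.0 = 77.23; P₂ = ½(34.07+55.27)×5.1 = 227.8; P_w = ½γ_w h₂² = 127.6.
Total = 77.23+227.8+127.6 = 432.6 kN/m.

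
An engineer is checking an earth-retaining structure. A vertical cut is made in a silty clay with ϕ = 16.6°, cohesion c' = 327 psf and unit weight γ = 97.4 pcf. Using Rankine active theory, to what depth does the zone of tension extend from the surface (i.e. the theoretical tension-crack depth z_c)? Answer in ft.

K_a = tan²(45° − 16.6°/2) = 0.5556; √K_a = 0.7454.
The active pressure is zero where K_a γ z = 2c√K_a, so z_c = 2c/(γ√K_a) = 2×327/(97.4×0.7454) = 9.008 ft.

9.01 ft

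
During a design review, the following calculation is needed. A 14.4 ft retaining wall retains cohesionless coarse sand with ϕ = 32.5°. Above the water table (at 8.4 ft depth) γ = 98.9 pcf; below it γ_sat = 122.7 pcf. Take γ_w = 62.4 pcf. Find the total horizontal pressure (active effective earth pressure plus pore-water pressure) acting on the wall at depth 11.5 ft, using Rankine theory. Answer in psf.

500 psf

K_a = (1 − sin φ)/(1 + sin φ) = 0.3010.
γ' = 122.7 − 62.4 = 60.30 pcf.
Effective vertical stress at 11.5 ft: σ'_v = 98.9×8.4 + 60.30×3.10 = 1018 psf.
σ'_h = K_a σ'_v = 0.3010 × 1018 = 306.3 psf; u = γ_w × 3.10 = 193.4 psf.
Total σ_h = 306.3 + 193.4 = 499.7 psf.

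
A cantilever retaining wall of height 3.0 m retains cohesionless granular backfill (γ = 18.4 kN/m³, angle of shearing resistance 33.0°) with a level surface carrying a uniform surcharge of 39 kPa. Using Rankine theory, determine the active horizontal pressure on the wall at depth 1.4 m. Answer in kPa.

K_a = (1 − sin φ)/(1 + sin φ) = 0.2948.
σ_v = γz + q = 18.4 × 1.4 + 39 = 64.76 kPa.
σ_h = K_a σ_v = 0.2948 × 64.76 = 19.09 kPa.

19.1 kPa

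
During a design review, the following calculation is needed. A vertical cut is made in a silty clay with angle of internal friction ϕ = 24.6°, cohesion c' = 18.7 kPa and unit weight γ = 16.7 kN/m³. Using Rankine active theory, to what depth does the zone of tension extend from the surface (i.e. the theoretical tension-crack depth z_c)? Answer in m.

K_a = tan²(45° − 24.6°/2) = 0.4121; √K_a = 0.6420.
The active pressure is zero where K_a γ z = 2c√K_a, so z_c = 2c/(γ√K_a) = 2×18.7/(16.7×0.6420) = 3.488 m.

3.49 m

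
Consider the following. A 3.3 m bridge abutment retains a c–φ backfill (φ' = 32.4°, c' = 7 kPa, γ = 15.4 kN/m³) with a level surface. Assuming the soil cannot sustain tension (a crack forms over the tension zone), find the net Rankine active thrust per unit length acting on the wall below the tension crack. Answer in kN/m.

K_a = 0.3022; √K_a = 0.5498.
Tension-crack depth z_c = 2c/(γ√K_a) = 2×7/(15.4×0.5498) = 1.654 m.
σ_a at base = K_a γ H − 2c√K_a = 0.3022×15.4×3.3 − 2×7×0.5498 = 7.663 kPa.
P_a = ½ × 7.663 × (H − z_c) = 0.5×7.663×1.646 = 6.308 kN/m.

6.31 kN/m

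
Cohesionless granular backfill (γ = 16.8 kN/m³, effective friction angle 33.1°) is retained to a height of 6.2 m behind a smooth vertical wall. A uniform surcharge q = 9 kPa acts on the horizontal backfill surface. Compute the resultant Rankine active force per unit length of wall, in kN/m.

K_a = tan²(45° − φ/2) = 0.2936.
Soil triangle: ½ K_a γ H² = 0.5×0.2936×16.8×6.2² = 94.79 kN/m.
Surcharge rectangle: K_a q H = 0.2936×9×6.2 = 16.38 kN/m.
Total = 94.79 + 16.38 = 111.2 kN/m.

111 kN/m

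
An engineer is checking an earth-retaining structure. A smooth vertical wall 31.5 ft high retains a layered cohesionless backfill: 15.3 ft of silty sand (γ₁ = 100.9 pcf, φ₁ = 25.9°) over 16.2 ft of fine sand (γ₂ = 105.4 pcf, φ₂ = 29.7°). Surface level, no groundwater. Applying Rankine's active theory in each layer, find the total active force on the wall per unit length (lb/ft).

K_a1 = tan²(45°−25.9°/2) = 0.3920; K_a2 = tan²(45°−29.7°/2) = 0.3374.
Layer 1: σ at base = K_a1 γ₁ h₁ = 605.1 psf; P₁ = ½×605.1×15.3 = 4629.
Layer 2: σ_v at top = γ₁h₁ = 1544; σ_h top = K_a2×1544 = 520.8; σ_h base = K_a2×(1544+105.4×16.2) = 1097.
P₂ = ½(520.8+1097)×16.2 = 13100. Total P_a = 4629+13100 = 17730 lb/ft.

17700 lb/ft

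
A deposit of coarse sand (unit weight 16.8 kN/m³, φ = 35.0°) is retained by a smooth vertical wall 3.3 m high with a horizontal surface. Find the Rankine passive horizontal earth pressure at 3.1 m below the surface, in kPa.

192 kPa

K_p = (1 + sin φ)/(1 − sin φ) = 3.690.
σ_h = K_p γ z = 3.690 × 16.8 × 3.1 = 192.2 kPa.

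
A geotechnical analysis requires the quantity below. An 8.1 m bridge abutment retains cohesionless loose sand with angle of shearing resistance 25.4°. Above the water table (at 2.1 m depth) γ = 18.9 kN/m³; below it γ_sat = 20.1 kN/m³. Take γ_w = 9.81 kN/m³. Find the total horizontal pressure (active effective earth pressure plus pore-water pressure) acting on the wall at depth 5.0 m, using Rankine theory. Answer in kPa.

56.2 kPa

K_a = (1 − sin φ)/(1 + sin φ) = 0.3996.
γ' = 20.1 − 9.81 = 10.29 kN/m³.
Effective vertical stress at 5.0 m: σ'_v = 18.9×2.1 + 10.29×2.90 = 69.53 kPa.
σ'_h = K_a σ'_v = 0.3996 × 69.53 = 27.79 kPa; u = γ_w × 2.90 = 28.45 kPa.
Total σ_h = 27.79 + 28.45 = 56.24 kPa.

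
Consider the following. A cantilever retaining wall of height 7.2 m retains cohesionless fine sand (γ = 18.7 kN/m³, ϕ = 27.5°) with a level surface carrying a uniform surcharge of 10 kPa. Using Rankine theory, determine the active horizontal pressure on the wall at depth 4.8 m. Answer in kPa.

K_a = (1 − sin φ)/(1 + sin φ) = 0.3682.
σ_v = γz + q = 18.7 × 4.8 + 10 = 99.76 kPa.
σ_h = K_a σ_v = 0.3682 × 99.76 = 36.73 kPa.

36.7 kPa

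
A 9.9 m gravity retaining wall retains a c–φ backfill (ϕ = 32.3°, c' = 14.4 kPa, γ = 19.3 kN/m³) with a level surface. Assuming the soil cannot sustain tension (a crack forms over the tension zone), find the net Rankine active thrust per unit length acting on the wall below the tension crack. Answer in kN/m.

151 kN/m

K_a = 0.3035; √K_a = 0.5509.
Tension-crack depth z_c = 2c/(γ√K_a) = 2×14.4/(19.3×0.5509) = 2.709 m.
σ_a at base = K_a γ H − 2c√K_a = 0.3035×19.3×9.9 − 2×14.4×0.5509 = 42.12 kPa.
P_a = ½ × 42.12 × (H − z_c) = 0.5×42.12×7.191 = 151.4 kN/m.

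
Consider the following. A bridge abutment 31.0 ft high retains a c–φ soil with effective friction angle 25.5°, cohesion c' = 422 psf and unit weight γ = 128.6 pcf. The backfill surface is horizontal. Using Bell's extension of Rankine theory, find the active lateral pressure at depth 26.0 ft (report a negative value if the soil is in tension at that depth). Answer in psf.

K_a = (1 − sin φ)/(1 + sin φ) = 0.3981.
σ_a = K_a γ z − 2c√K_a = 0.3981×128.6×26.0 − 2×422×0.6310 = 798.6 psf.

799 psf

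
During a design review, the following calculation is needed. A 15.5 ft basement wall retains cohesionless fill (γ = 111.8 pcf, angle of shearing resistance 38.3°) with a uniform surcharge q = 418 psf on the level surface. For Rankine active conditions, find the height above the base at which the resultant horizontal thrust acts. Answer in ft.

6.01 ft

K_a = 0.2347.
Triangular part P₁ = ½K_aγH² = 3153 at H/3 = 5.167 ft; rectangular part P₂ = K_a q H = 1521 at H/2 = 7.750 ft.
ȳ = (P₁·5.167 + P₂·7.750)/(P₁+P₂) = 6.007 ft.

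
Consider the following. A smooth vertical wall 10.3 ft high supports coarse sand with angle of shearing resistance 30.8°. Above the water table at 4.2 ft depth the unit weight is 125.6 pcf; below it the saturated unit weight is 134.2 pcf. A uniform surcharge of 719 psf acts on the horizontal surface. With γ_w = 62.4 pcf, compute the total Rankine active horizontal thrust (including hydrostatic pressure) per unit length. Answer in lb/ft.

5380 lb/ft

K_a = tan²(45° − φ/2) = 0.3227.
γ' = 134.2 − 62.4 = 71.80 pcf. h₂ = H − d_w = 6.1 ft.
σ'_h: at surface K_a·q = 232.0; at WT K_a(q+γd_w) = 402.3; at base K_a(q+γd_w+γ'h₂) = 543.6 psf.
P₁ = ½(232.0+402.3)×4.2 = 1332; P₂ = ½(402.3+543.6)×6.1 = 2885; P_w = ½γ_w h₂² = 1161.
Total = 1332+2885+1161 = 5378 lb/ft.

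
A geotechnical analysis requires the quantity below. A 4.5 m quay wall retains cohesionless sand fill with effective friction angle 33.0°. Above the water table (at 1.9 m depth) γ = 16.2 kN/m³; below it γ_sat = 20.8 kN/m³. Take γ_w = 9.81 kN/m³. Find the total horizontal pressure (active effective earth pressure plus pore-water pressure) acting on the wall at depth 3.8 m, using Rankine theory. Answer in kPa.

33.9 kPa

K_a = (1 − sin φ)/(1 + sin φ) = 0.2948.
γ' = 20.8 − 9.81 = 10.99 kN/m³.
Effective vertical stress at 3.8 m: σ'_v = 16.2×1.9 + 10.99×1.90 = 51.66 kPa.
σ'_h = K_a σ'_v = 0.2948 × 51.66 = 15.23 kPa; u = γ_w × 1.90 = 18.64 kPa.
Total σ_h = 15.23 + 18.64 = 33.87 kPa.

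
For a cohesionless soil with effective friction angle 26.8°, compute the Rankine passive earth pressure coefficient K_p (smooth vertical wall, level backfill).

K_p = (1 + sin φ)/(1 − sin φ) = tan²(45° + 26.8°/2) = 2.642.

2.64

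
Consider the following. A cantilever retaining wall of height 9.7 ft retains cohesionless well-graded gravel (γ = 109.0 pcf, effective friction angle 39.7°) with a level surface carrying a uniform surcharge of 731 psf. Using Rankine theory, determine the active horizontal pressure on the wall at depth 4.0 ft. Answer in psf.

257 psf

K_a = (1 − sin φ)/(1 + sin φ) = 0.2204.
σ_v = γz + q = 109.0 × 4.0 + 731 = 1167 psf.
σ_h = K_a σ_v = 0.2204 × 1167 = 257.2 psf.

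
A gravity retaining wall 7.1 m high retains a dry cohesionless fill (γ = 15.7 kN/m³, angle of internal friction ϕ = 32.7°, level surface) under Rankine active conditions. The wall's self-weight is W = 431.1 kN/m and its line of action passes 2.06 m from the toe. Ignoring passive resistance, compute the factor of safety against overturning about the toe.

3.18

K_a = tan²(45° − 32.7°/2) = 0.2985.
P_a = ½K_aγH² = 0.5×0.2985×15.7×7.1² = 118.1 kN/m, acting at H/3 = 2.367 m above the base.
Overturning moment M_o = P_a × H/3 = 118.1 × 2.367 = 279.6.
Resisting moment M_r = W × 2.06 = 431.1 × 2.06 = 888.1.
FS_overturning = M_r/M_o = 888.1/279.6 = 3.177.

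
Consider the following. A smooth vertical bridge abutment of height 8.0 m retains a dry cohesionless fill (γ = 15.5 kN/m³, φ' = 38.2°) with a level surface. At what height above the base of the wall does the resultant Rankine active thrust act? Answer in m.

K_a = 0.2358.
The pressure distribution is triangular, so the resultant acts at H/3 above the base = 8.0/3 = 2.667 m.

2.67 m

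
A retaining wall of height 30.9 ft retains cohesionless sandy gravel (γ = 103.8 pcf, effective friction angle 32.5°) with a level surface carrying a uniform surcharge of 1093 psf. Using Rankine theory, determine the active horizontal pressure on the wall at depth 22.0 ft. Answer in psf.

K_a = (1 − sin φ)/(1 + sin φ) = 0.3010.
σ_v = γz + q = 103.8 × 22.0 + 1093 = 3377 psf.
σ_h = K_a σ_v = 0.3010 × 3377 = 1016 psf.

1020 psf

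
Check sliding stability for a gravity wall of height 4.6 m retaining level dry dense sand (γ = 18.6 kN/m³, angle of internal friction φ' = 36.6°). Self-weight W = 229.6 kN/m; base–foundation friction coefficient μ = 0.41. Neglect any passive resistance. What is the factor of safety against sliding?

1.89

K_a = tan²(45° − 36.6°/2) = 0.2530.
P_a = ½K_aγH² = 0.5×0.2530×18.6×4.6² = 49.78 kN/m, acting at H/3 = 1.533 m above the base.
FS_sliding = μW / P_a = 0.41×229.6 / 49.78 = 1.891.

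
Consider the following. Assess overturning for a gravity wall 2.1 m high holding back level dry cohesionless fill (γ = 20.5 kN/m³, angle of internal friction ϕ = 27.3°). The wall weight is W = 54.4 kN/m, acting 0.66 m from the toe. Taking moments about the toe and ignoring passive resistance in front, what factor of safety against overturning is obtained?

3.06

K_a = tan²(45° − 27.3°/2) = 0.3711.
P_a = ½K_aγH² = 0.5×0.3711×20.5×2.1² = 16.78 kN/m, acting at H/3 = 0.7000 m above the base.
Overturning moment M_o = P_a × H/3 = 16.78 × 0.7000 = 11.74.
Resisting moment M_r = W × 0.66 = 54.4 × 0.66 = 35.90.
FS_overturning = M_r/M_o = 35.90/11.74 = 3.057.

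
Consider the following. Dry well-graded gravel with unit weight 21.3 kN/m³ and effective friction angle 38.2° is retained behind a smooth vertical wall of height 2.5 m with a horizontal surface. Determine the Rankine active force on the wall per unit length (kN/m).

15.7 kN/m

K_a = tan²(45° − φ/2) = 0.2358.
P_a = ½ K_a γ H² = 0.5 × 0.2358 × 21.3 × 2.5² = 15.69 kN/m.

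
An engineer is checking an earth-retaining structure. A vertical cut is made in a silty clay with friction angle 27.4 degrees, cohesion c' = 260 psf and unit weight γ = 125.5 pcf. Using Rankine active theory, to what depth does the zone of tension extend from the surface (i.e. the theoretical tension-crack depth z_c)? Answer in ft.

6.81 ft

K_a = tan²(45° − 27.4°/2) = 0.3697; √K_a = 0.6080.
The active pressure is zero where K_a γ z = 2c√K_a, so z_c = 2c/(γ√K_a) = 2×260/(125.5×0.6080) = 6.815 ft.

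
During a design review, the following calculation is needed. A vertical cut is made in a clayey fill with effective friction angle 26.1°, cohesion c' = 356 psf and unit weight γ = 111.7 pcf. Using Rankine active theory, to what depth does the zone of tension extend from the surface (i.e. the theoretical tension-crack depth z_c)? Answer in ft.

K_a = tan²(45° − 26.1°/2) = 0.3889; √K_a = 0.6237.
The active pressure is zero where K_a γ z = 2c√K_a, so z_c = 2c/(γ√K_a) = 2×356/(111.7×0.6237) = 10.22 ft.

10.2 ft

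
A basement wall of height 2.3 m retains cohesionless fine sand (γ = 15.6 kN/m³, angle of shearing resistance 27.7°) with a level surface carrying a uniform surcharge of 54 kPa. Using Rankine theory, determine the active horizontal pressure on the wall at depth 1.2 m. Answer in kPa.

26.6 kPa

K_a = (1 − sin φ)/(1 + sin φ) = 0.3653.
σ_v = γz + q = 15.6 × 1.2 + 54 = 72.72 kPa.
σ_h = K_a σ_v = 0.3653 × 72.72 = 26.57 kPa.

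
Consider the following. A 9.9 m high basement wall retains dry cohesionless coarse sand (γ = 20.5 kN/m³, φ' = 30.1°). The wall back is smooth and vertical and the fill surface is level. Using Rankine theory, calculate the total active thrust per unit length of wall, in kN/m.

K_a = tan²(45° − φ/2) = 0.3320.
P_a = ½ K_a γ H² = 0.5 × 0.3320 × 20.5 × 9.9² = 333.5 kN/m.

334 kN/m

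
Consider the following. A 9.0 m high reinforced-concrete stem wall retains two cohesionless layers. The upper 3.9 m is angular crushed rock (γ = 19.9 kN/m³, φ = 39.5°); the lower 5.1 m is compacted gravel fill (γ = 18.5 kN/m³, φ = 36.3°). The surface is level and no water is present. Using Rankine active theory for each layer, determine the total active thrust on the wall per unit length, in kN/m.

K_a1 = tan²(45°−39.5°/2) = 0.2224; K_a2 = tan²(45°−36.3°/2) = 0.2563.
Layer 1: σ at base = K_a1 γ₁ h₁ = 17.26 kPa; P₁ = ½×17.26×3.9 = 33.66.
Layer 2: σ_v at top = γ₁h₁ = 77.61; σ_h top = K_a2×77.61 = 19.89; σ_h base = K_a2×(77.61+18.5×5.1) = 44.07.
P₂ = ½(19.89+44.07)×5.1 = 163.1. Total P_a = 33.66+163.1 = 196.8 kN/m.

197 kN/m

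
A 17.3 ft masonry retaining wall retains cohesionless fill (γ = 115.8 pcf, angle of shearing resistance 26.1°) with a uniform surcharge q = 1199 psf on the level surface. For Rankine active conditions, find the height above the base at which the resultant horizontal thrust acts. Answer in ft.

K_a = 0.3889.
Triangular part P₁ = ½K_aγH² = 6740 at H/3 = 5.767 ft; rectangular part P₂ = K_a q H = 8068 at H/2 = 8.650 ft.
ȳ = (P₁·5.767 + P₂·8.650)/(P₁+P₂) = 7.338 ft.

7.34 ft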